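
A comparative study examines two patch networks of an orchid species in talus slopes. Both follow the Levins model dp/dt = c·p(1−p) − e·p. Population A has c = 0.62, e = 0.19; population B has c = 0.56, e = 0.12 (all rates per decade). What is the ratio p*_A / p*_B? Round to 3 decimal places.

A: p*_A = 1 − 0.19/0.62 = 0.6935.
B: p*_B = 1 − 0.12/0.56 = 0.7857.
p*_A / p*_B = 0.6935/0.7857 = 0.8827.

0.883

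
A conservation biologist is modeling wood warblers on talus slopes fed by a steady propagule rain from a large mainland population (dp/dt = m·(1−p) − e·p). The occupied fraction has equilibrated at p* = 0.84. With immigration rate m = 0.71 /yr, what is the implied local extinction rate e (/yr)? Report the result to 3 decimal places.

At equilibrium m(1−p*) = e·p*, so e = m(1−p*)/p*.
e = 0.71 × 0.1600 / 0.84 = 0.1352.

0.135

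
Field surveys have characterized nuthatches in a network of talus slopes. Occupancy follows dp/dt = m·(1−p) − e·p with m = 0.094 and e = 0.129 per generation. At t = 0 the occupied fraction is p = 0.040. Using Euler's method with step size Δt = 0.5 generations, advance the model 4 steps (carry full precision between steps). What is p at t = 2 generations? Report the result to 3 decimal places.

0.184

Update rule: p ← p + [m·(1−p) − e·p]·Δt with Δt = 0.5.
p: 0.04000 → 0.08254  (Δp = +0.04254)
p: 0.08254 → 0.12034  (Δp = +0.03780)
p: 0.12034 → 0.15392  (Δp = +0.03358)
p: 0.15392 → 0.18376  (Δp = +0.02984)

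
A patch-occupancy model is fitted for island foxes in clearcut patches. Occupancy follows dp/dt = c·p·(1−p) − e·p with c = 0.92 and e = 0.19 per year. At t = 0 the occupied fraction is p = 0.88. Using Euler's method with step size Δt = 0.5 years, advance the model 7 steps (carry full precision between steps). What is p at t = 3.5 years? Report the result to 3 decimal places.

Update rule: p ← p + [c·p·(1−p) − e·p]·Δt with Δt = 0.5.
step 1: Δp = -0.03502, p = 0.84498
step 2: Δp = -0.02002, p = 0.82496
step 3: Δp = -0.01195, p = 0.81301
step 4: Δp = -0.00731, p = 0.80571
step 5: Δp = -0.00453, p = 0.80117
step 6: Δp = -0.00284, p = 0.79834
step 7: Δp = -0.00178, p = 0.79655

0.797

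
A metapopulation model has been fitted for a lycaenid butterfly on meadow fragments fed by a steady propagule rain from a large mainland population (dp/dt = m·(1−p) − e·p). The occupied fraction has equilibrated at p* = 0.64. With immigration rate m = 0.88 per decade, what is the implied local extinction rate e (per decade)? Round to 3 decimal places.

At equilibrium m(1−p*) = e·p*, so e = m(1−p*)/p*.
e = 0.88 × 0.3600 / 0.64 = 0.4950.

0.495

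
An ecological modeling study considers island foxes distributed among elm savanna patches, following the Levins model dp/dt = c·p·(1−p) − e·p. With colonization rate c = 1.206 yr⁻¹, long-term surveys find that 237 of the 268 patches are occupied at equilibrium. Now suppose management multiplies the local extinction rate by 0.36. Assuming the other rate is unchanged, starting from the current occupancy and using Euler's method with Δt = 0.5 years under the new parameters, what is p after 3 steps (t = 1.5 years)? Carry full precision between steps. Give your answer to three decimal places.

0.952

Observed p* = 237/268 = 0.88433.
Balance c(1−p*) = e gives e = 1.206×(1 − 0.88433) = 0.13950.
Starting from p₀ = 0.88433; update p ← p + (dp/dt)·Δt with the new parameters.
  1  |  dp/dt·Δt = +0.039476  |  p_1 = 0.923805
  2  |  dp/dt·Δt = +0.019248  |  p_2 = 0.943053
  3  |  dp/dt·Δt = +0.008704  |  p_3 = 0.951756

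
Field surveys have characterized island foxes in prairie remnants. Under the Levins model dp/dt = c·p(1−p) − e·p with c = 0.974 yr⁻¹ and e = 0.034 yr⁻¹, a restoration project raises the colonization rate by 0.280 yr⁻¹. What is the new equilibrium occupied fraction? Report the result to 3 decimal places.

Before: p* = 1 − 0.034/0.974 = 0.9651.
After the change, c = 1.254, e = 0.034, so p* = 1 − 0.034/1.254 = 0.9729.

0.973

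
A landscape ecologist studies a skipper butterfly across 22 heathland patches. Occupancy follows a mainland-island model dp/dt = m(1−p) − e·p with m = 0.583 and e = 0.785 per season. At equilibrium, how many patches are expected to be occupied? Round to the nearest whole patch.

p* = m/(m+e) = 0.583/1.3680 = 0.4262.
Expected occupied patches = N × p* = 22 × 0.4262 = 9.38 ≈ 9.

9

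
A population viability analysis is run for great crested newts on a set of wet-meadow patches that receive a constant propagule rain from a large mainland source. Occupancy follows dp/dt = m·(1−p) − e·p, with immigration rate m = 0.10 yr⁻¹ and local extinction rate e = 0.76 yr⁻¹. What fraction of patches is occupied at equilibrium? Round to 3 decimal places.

At equilibrium the propagule rain into empty patches balances local extinction: m(1−p*) = e·p*.
p* = m/(m+e) = 0.10/(0.10+0.76) = 0.10/0.8600 = 0.1163.

0.116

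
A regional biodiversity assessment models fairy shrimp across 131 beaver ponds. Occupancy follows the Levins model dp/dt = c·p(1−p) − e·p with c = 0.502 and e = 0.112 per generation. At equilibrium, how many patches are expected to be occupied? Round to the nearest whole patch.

p* = 1 − e/c = 1 − 0.112/0.502 = 0.7769.
Expected occupied patches = N × p* = 131 × 0.7769 = 101.77 ≈ 102.

102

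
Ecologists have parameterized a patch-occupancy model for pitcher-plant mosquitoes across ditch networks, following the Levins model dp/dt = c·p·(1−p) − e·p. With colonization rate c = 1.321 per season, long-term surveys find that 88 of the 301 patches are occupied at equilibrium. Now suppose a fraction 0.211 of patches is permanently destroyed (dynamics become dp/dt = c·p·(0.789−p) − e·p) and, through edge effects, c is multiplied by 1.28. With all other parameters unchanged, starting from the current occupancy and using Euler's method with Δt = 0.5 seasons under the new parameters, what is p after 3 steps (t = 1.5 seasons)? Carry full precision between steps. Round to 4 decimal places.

0.2612

Observed p* = 88/301 = 0.29236.
Balance c(1−p*) = e gives e = 1.321×(1 − 0.29236) = 0.93479.
Starting from p₀ = 0.29236; update p ← p + (dp/dt)·Δt with the new parameters.
t = 0.5: p = 0.29236 + (-0.01389) = 0.27847
t = 1: p = 0.27847 + (-0.00996) = 0.26851
t = 1.5: p = 0.26851 + (-0.00734) = 0.26116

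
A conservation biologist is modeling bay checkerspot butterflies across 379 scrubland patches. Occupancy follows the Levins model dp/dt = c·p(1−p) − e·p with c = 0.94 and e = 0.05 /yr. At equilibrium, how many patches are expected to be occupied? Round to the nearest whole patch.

p* = 1 − e/c = 1 − 0.05/0.94 = 0.9468.
Expected occupied patches = N × p* = 379 × 0.9468 = 358.84 ≈ 359.

359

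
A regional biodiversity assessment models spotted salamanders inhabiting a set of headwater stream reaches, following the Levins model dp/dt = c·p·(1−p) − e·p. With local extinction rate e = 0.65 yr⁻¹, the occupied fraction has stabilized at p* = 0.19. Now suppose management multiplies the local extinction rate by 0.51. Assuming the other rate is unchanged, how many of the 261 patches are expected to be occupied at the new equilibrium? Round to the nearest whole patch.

153

Balance c(1−p*) = e gives c = e/(1 − 0.19000) = 0.65/0.81000 = 0.80247.
New p* = 1 − e/c = 1 − 0.33150/0.80247 = 0.58690.
Expected occupied = 261 × 0.58690 = 153.18 ≈ 153.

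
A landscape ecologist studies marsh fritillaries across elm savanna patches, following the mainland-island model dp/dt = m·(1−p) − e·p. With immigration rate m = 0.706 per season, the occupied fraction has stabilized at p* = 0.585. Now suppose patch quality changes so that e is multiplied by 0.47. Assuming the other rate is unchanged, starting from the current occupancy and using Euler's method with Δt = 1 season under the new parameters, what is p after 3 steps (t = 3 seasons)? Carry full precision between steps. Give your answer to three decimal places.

0.750

Balance m(1−p*) = e·p* gives e = m(1−p*)/p* = 0.706×0.41500/0.58500 = 0.50084.
Starting from p₀ = 0.58500; update p ← p + (dp/dt)·Δt with the new parameters.
step 1: Δp = +0.15528, p = 0.74028
step 2: Δp = +0.00910, p = 0.74939
step 3: Δp = +0.00053, p = 0.74992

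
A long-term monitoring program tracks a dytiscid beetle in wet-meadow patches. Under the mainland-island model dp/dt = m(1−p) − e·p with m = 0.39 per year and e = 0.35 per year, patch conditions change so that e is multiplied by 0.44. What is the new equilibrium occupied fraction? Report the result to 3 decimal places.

Before: p* = 0.39/(0.39+0.35) = 0.5270.
After: m = 0.39, e = 0.154; p* = 0.39/0.5440 = 0.7169.

0.717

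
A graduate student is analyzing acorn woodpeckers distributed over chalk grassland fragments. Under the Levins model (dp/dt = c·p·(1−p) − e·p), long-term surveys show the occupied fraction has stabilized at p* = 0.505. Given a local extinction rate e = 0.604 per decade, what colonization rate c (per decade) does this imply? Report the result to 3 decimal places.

At equilibrium c(1−p*) = e, so c = e/(1−p*).
c = 0.604/(1 − 0.505) = 0.604/0.4950 = 1.2202.

1.220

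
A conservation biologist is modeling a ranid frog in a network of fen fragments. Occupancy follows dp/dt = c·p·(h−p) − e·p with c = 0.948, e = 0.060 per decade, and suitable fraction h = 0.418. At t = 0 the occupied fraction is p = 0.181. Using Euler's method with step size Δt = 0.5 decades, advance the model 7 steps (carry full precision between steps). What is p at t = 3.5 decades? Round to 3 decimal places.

Update rule: p ← p + [c·p·(h−p) − e·p]·Δt with Δt = 0.5.
p: 0.18100 → 0.19590  (Δp = +0.01490)
p: 0.19590 → 0.21065  (Δp = +0.01475)
p: 0.21065 → 0.22503  (Δp = +0.01438)
p: 0.22503 → 0.23887  (Δp = +0.01383)
p: 0.23887 → 0.25198  (Δp = +0.01312)
p: 0.25198 → 0.26425  (Δp = +0.01227)
p: 0.26425 → 0.27558  (Δp = +0.01133)

0.276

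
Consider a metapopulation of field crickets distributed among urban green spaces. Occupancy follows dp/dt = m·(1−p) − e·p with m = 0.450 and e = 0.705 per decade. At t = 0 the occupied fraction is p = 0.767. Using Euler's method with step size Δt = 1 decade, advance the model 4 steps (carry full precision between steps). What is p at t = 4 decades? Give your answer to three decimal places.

Update rule: p ← p + [m·(1−p) − e·p]·Δt with Δt = 1.
p: 0.76700 → 0.33112  (Δp = -0.43588)
p: 0.33112 → 0.39868  (Δp = +0.06756)
p: 0.39868 → 0.38821  (Δp = -0.01047)
p: 0.38821 → 0.38983  (Δp = +0.00162)

0.390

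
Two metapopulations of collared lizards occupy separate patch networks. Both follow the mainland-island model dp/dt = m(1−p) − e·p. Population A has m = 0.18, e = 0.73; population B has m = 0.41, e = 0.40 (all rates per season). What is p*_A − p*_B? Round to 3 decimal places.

A: p*_A = m/(m+e) = 0.18/0.9100 = 0.1978.
B: p*_B = 0.41/0.8100 = 0.5062.
p*_A − p*_B = 0.1978 − 0.5062 = -0.3084.

-0.308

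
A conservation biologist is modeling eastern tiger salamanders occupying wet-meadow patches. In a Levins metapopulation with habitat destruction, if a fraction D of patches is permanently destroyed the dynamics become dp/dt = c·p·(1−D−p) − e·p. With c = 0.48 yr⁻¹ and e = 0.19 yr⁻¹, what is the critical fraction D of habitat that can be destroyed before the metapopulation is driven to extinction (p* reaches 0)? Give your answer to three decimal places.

The nontrivial equilibrium is p* = (1−D) − e/c; extinction occurs when this hits zero.
So D_crit = 1 − e/c = 1 − 0.19/0.48 = 1 − 0.3958 = 0.6042.
Note this equals the original equilibrium occupancy — the Levins extinction-debt result.

0.604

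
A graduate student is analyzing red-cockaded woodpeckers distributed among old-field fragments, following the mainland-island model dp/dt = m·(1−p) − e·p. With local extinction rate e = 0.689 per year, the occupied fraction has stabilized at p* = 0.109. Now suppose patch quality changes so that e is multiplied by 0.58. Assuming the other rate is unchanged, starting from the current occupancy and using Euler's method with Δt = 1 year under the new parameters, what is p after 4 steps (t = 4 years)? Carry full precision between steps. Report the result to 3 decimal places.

Balance m(1−p*) = e·p* gives m = e·p*/(1−p*) = 0.689×0.10900/0.89100 = 0.08429.
Starting from p₀ = 0.10900; update p ← p + (dp/dt)·Δt with the new parameters.
  1  |  dp/dt·Δt = +0.031542  |  p_1 = 0.140542
  2  |  dp/dt·Δt = +0.016279  |  p_2 = 0.156821
  3  |  dp/dt·Δt = +0.008401  |  p_3 = 0.165223
  4  |  dp/dt·Δt = +0.004336  |  p_4 = 0.169558

0.170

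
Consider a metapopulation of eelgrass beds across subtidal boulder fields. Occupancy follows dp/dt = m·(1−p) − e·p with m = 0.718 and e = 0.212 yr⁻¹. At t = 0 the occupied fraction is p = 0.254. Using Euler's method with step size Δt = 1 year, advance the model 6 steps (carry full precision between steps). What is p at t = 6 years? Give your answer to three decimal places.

Update rule: p ← p + [m·(1−p) − e·p]·Δt with Δt = 1.
  1  |  dp/dt·Δt = +0.481780  |  p_1 = 0.735780
  2  |  dp/dt·Δt = +0.033725  |  p_2 = 0.769505
  3  |  dp/dt·Δt = +0.002361  |  p_3 = 0.771865
  4  |  dp/dt·Δt = +0.000165  |  p_4 = 0.772031
  5  |  dp/dt·Δt = +0.000012  |  p_5 = 0.772042
  6  |  dp/dt·Δt = +0.000001  |  p_6 = 0.772043

0.772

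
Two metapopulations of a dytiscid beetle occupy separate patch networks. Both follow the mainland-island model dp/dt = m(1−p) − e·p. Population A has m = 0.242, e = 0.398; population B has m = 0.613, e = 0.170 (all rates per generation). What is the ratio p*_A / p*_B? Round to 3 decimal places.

0.483

A: p*_A = m/(m+e) = 0.242/0.6400 = 0.3781.
B: p*_B = 0.613/0.7830 = 0.7829.
p*_A / p*_B = 0.3781/0.7829 = 0.4830.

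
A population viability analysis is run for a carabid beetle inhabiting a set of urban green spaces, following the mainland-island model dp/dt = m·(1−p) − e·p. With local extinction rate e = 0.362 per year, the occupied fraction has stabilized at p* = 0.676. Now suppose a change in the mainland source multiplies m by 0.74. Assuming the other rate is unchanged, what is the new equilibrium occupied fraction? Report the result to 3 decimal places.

Balance m(1−p*) = e·p* gives m = e·p*/(1−p*) = 0.362×0.67600/0.32400 = 0.75528.
New p* = m/(m+e) = 0.55891/(0.55891+0.36200) = 0.60691.

0.607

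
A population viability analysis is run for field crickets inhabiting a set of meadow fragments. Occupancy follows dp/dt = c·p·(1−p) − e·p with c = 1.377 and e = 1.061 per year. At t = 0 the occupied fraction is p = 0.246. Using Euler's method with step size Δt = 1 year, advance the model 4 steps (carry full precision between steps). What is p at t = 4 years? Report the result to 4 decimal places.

Update rule: p ← p + [c·p·(1−p) − e·p]·Δt with Δt = 1.
step 1: Δp = -0.00559, p = 0.24041
step 2: Δp = -0.00362, p = 0.23679
step 3: Δp = -0.00238, p = 0.23441
step 4: Δp = -0.00159, p = 0.23282

0.2328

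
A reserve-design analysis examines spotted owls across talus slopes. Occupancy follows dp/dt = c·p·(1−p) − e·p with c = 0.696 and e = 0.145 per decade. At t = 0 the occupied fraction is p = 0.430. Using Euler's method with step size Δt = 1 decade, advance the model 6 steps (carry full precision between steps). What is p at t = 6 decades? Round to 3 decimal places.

Update rule: p ← p + [c·p·(1−p) − e·p]·Δt with Δt = 1.
step 1: Δp = +0.10824, p = 0.53824
step 2: Δp = +0.09494, p = 0.63318
step 3: Δp = +0.06984, p = 0.70302
step 4: Δp = +0.04337, p = 0.74640
step 5: Δp = +0.02352, p = 0.76991
step 6: Δp = +0.01166, p = 0.78157

0.782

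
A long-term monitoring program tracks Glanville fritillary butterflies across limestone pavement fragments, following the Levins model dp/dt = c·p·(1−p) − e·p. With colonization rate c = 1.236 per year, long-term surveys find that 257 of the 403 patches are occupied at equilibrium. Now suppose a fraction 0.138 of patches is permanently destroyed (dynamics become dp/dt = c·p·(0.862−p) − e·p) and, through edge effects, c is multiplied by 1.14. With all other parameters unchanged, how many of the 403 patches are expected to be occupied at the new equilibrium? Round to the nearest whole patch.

Observed p* = 257/403 = 0.63772.
Balance c(1−p*) = e gives e = 1.236×(1 − 0.63772) = 0.44778.
New p* = 0.862 − e/c = 0.862 − 0.44778/1.40904 = 0.54421.
Expected occupied = 403 × 0.54421 = 219.32 ≈ 219.

219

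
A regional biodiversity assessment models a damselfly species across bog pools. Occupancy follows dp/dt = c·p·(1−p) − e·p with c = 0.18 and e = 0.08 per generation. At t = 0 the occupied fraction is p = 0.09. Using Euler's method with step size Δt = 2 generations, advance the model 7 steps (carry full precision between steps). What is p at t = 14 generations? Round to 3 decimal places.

Update rule: p ← p + [c·p·(1−p) − e·p]·Δt with Δt = 2.
step 1: Δp = +0.01508, p = 0.10508
step 2: Δp = +0.01704, p = 0.12213
step 3: Δp = +0.01906, p = 0.14118
step 4: Δp = +0.02106, p = 0.16224
step 5: Δp = +0.02297, p = 0.18521
step 6: Δp = +0.02469, p = 0.20991
step 7: Δp = +0.02612, p = 0.23603

0.236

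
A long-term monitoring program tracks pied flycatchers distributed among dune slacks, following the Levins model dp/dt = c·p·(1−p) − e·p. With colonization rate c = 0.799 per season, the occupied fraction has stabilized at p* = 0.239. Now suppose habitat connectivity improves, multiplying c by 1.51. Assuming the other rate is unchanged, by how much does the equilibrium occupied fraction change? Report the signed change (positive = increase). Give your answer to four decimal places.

0.2570

Balance c(1−p*) = e gives e = 0.799×(1 − 0.23900) = 0.60804.
New p* = 1 − e/c = 1 − 0.60804/1.20649 = 0.49603.
Δp* = 0.49603 − 0.23900 = +0.25703.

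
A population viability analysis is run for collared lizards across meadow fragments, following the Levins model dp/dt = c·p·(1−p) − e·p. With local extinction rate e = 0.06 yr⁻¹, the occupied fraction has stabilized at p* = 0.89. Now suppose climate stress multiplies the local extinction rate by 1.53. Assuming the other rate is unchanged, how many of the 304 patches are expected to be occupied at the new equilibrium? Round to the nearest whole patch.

Balance c(1−p*) = e gives c = e/(1 − 0.89000) = 0.06/0.11000 = 0.54545.
New p* = 1 − e/c = 1 − 0.09180/0.54545 = 0.83170.
Expected occupied = 304 × 0.83170 = 252.84 ≈ 253.

253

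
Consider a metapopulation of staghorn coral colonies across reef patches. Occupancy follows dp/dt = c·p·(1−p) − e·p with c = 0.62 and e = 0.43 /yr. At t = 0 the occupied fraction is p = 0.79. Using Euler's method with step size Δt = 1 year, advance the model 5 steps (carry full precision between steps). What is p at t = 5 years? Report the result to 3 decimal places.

0.371

Update rule: p ← p + [c·p·(1−p) − e·p]·Δt with Δt = 1.
step 1: Δp = -0.23684, p = 0.55316
step 2: Δp = -0.08461, p = 0.46855
step 3: Δp = -0.04709, p = 0.42146
step 4: Δp = -0.03005, p = 0.39141
step 5: Δp = -0.02062, p = 0.37079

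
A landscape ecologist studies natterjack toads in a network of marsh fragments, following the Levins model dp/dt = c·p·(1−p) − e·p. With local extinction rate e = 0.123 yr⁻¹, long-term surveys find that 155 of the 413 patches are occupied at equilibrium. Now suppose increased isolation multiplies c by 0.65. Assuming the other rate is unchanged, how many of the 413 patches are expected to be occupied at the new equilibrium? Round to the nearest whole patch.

16

Observed p* = 155/413 = 0.37530.
Balance c(1−p*) = e gives c = e/(1 − 0.37530) = 0.123/0.62470 = 0.19689.
New p* = 1 − e/c = 1 − 0.12300/0.12798 = 0.03891.
Expected occupied = 413 × 0.03891 = 16.07 ≈ 16.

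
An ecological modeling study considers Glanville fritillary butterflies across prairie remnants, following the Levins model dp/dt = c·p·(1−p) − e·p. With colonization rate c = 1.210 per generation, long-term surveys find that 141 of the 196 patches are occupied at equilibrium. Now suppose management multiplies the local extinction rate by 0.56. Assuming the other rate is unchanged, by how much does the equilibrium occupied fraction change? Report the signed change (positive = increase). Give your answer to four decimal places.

Observed p* = 141/196 = 0.71939.
Balance c(1−p*) = e gives e = 1.210×(1 − 0.71939) = 0.33954.
New p* = 1 − e/c = 1 − 0.19014/1.21000 = 0.84286.
Δp* = 0.84286 − 0.71939 = +0.12347.

0.1235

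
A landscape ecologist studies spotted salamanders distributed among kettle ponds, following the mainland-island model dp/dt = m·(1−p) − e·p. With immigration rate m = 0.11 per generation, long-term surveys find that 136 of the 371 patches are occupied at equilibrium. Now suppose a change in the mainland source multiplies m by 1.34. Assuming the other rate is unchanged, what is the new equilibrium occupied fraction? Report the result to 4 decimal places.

Observed p* = 136/371 = 0.36658.
Balance m(1−p*) = e·p* gives e = m(1−p*)/p* = 0.11×0.63342/0.36658 = 0.19007.
New p* = m/(m+e) = 0.14740/(0.14740+0.19007) = 0.43678.

0.4368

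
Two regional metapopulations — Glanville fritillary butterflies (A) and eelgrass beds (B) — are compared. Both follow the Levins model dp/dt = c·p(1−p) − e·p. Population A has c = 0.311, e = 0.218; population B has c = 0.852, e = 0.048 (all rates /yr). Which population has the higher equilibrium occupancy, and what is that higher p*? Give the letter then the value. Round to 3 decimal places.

B, 0.944

A: p*_A = 1 − 0.218/0.311 = 0.2990.
B: p*_B = 1 − 0.048/0.852 = 0.9437.
B is higher at 0.9437.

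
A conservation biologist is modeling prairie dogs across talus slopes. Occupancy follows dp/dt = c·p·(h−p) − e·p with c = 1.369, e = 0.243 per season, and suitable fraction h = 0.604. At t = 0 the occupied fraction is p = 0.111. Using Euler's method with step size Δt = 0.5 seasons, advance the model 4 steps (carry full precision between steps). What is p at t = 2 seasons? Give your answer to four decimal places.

Update rule: p ← p + [c·p·(h−p) − e·p]·Δt with Δt = 0.5.
step 1: Δp = +0.02397, p = 0.13497
step 2: Δp = +0.02693, p = 0.16190
step 3: Δp = +0.02932, p = 0.19123
step 4: Δp = +0.03080, p = 0.22202

0.2220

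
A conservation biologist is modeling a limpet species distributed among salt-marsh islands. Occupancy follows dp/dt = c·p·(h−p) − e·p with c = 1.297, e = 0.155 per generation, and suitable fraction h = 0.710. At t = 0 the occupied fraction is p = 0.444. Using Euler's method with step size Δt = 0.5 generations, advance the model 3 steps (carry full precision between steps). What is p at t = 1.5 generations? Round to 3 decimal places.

Update rule: p ← p + [c·p·(h−p) − e·p]·Δt with Δt = 0.5.
p: 0.44400 → 0.48618  (Δp = +0.04218)
p: 0.48618 → 0.51907  (Δp = +0.03289)
p: 0.51907 → 0.54311  (Δp = +0.02404)

0.543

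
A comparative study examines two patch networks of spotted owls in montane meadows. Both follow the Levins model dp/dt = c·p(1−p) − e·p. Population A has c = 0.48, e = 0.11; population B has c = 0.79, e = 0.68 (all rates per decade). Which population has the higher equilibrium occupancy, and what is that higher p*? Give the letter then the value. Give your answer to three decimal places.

A, 0.771

A: p*_A = 1 − 0.11/0.48 = 0.7708.
B: p*_B = 1 − 0.68/0.79 = 0.1392.
A is higher at 0.7708.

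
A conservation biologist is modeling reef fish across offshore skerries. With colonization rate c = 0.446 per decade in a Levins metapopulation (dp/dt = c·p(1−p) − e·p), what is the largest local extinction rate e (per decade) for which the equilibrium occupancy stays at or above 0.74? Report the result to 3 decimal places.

1 − e/c ≥ 0.74 ⇒ e ≤ c(1 − 0.74) = 0.446 × 0.2600.
e_max = 0.1160.

0.116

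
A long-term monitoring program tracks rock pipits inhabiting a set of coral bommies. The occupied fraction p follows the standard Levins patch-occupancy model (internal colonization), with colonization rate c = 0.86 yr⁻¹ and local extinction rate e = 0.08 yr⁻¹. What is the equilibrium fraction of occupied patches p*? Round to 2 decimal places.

At equilibrium, colonization balances extinction: c·p*·(1−p*) = e·p*.
So p* = 1 − e/c = 1 − 0.08/0.86 = 1 − 0.0930 = 0.9070.

0.91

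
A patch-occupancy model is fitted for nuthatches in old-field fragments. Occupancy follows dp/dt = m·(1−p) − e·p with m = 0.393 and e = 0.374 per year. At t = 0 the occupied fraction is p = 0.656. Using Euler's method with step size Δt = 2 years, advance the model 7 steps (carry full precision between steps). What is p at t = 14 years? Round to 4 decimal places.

Update rule: p ← p + [m·(1−p) − e·p]·Δt with Δt = 2.
  1  |  dp/dt·Δt = -0.220304  |  p_1 = 0.435696
  2  |  dp/dt·Δt = +0.117642  |  p_2 = 0.553338
  3  |  dp/dt·Δt = -0.062821  |  p_3 = 0.490517
  4  |  dp/dt·Δt = +0.033546  |  p_4 = 0.524064
  5  |  dp/dt·Δt = -0.017914  |  p_5 = 0.506150
  6  |  dp/dt·Δt = +0.009566  |  p_6 = 0.515716
  7  |  dp/dt·Δt = -0.005108  |  p_7 = 0.510608

0.5106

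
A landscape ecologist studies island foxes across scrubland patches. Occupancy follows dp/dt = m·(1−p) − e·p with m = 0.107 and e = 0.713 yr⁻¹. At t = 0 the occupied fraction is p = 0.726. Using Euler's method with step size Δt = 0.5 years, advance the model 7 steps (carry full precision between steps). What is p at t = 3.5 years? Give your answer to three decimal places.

0.145

Update rule: p ← p + [m·(1−p) − e·p]·Δt with Δt = 0.5.
step 1: Δp = -0.24416, p = 0.48184
step 2: Δp = -0.14405, p = 0.33779
step 3: Δp = -0.08499, p = 0.25279
step 4: Δp = -0.05015, p = 0.20265
step 5: Δp = -0.02959, p = 0.17306
step 6: Δp = -0.01746, p = 0.15561
step 7: Δp = -0.01030, p = 0.14531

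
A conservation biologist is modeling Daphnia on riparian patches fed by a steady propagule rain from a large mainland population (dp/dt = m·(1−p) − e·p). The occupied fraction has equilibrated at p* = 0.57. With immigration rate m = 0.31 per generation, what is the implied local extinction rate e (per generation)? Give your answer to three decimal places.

At equilibrium m(1−p*) = e·p*, so e = m(1−p*)/p*.
e = 0.31 × 0.4300 / 0.57 = 0.2339.

0.234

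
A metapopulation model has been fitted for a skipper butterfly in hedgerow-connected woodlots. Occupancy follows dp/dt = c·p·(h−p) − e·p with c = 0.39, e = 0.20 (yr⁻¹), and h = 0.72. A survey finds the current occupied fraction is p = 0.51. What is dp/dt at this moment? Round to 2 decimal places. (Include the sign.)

-0.06

Colonization term: c·p·(h−p) = 0.39×0.51×0.2100 = 0.04177.
Extinction term: e·p = 0.10200.
dp/dt = 0.04177 − 0.10200 = -0.06023.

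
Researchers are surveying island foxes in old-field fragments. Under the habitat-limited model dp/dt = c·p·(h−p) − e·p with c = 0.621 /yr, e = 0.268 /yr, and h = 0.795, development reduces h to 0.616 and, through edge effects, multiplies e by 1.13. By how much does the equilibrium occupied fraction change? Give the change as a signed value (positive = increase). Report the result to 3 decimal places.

-0.235

Before: p* = h − e/c = 0.795 − 0.268/0.621 = 0.795 − 0.4316 = 0.3634.
After: c = 0.621, e = 0.30284, h = 0.616; p* = 0.616 − 0.30284/0.621 = 0.1283.
Δp* = 0.1283 − 0.3634 = -0.2351.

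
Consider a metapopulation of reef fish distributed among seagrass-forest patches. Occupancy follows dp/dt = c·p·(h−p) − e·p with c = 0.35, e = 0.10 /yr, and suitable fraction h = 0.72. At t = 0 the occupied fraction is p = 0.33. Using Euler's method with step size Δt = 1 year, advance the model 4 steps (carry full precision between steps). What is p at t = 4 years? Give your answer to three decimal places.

0.372

Update rule: p ← p + [c·p·(h−p) − e·p]·Δt with Δt = 1.
step 1: Δp = +0.01204, p = 0.34204
step 2: Δp = +0.01104, p = 0.35309
step 3: Δp = +0.01003, p = 0.36312
step 4: Δp = +0.00904, p = 0.37217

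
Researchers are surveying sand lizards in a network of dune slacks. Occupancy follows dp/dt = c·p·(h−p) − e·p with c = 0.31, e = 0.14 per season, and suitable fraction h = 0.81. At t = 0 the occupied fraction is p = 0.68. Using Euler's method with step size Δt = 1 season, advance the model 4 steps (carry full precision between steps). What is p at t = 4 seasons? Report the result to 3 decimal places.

0.500

Update rule: p ← p + [c·p·(h−p) − e·p]·Δt with Δt = 1.
step 1: Δp = -0.06780, p = 0.61220
step 2: Δp = -0.04817, p = 0.56403
step 3: Δp = -0.03596, p = 0.52808
step 4: Δp = -0.02778, p = 0.50030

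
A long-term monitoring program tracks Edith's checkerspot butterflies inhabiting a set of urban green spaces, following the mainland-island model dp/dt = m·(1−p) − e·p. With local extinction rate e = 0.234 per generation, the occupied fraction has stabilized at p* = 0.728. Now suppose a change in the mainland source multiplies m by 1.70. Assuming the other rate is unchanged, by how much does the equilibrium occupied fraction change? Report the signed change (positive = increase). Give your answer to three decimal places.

0.092

Balance m(1−p*) = e·p* gives m = e·p*/(1−p*) = 0.234×0.72800/0.27200 = 0.62629.
New p* = m/(m+e) = 1.06469/(1.06469+0.23400) = 0.81982.
Δp* = 0.81982 − 0.72800 = +0.09182.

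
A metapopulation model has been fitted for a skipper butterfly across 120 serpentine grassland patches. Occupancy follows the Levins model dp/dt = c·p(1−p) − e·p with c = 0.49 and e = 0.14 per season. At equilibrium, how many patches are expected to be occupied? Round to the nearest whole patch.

86

p* = 1 − e/c = 1 − 0.14/0.49 = 0.7143.
Expected occupied patches = N × p* = 120 × 0.7143 = 85.71 ≈ 86.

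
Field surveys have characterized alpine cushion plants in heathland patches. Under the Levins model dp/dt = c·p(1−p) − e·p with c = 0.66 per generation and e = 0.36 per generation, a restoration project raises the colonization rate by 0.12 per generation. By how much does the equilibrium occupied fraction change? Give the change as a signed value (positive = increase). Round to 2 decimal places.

0.08

Before: p* = 1 − 0.36/0.66 = 0.4545.
After the change, c = 0.78, e = 0.36, so p* = 1 − 0.36/0.78 = 0.5385.
Δp* = 0.5385 − 0.4545 = +0.0839.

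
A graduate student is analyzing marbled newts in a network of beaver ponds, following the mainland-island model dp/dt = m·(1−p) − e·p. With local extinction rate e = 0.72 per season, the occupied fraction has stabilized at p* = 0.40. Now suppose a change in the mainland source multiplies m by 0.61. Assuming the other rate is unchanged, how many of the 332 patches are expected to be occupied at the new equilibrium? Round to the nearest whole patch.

Balance m(1−p*) = e·p* gives m = e·p*/(1−p*) = 0.72×0.40000/0.60000 = 0.48000.
New p* = m/(m+e) = 0.29280/(0.29280+0.72000) = 0.28910.
Expected occupied = 332 × 0.28910 = 95.98 ≈ 96.

96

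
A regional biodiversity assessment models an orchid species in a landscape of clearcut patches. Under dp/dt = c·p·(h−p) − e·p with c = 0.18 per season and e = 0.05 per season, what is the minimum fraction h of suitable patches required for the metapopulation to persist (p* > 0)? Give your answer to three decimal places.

p* = h − e/c is positive only when h > e/c.
h_min = e/c = 0.05/0.18 = 0.2778.

0.278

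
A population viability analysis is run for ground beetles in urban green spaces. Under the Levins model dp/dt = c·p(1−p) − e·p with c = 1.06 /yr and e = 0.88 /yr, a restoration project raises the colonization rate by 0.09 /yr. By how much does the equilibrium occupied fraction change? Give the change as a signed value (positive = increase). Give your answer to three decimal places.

0.065

Before: p* = 1 − 0.88/1.06 = 0.1698.
After the change, c = 1.15, e = 0.88, so p* = 1 − 0.88/1.15 = 0.2348.
Δp* = 0.2348 − 0.1698 = +0.0650.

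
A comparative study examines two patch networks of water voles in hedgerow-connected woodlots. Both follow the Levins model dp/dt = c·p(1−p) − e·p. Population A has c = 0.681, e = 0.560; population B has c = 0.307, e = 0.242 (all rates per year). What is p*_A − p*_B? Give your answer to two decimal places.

-0.03

A: p*_A = 1 − 0.560/0.681 = 0.1777.
B: p*_B = 1 − 0.242/0.307 = 0.2117.
p*_A − p*_B = 0.1777 − 0.2117 = -0.0340.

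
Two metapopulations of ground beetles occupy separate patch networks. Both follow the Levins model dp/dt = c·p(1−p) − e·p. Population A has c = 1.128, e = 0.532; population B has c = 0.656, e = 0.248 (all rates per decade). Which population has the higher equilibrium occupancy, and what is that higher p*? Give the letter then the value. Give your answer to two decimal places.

A: p*_A = 1 − 0.532/1.128 = 0.5284.
B: p*_B = 1 − 0.248/0.656 = 0.6220.
B is higher at 0.6220.

B, 0.62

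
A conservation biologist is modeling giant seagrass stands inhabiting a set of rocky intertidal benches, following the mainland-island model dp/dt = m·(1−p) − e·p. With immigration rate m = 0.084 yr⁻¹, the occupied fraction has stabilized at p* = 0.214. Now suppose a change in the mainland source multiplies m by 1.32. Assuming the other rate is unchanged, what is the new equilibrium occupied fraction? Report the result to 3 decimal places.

0.264

Balance m(1−p*) = e·p* gives e = m(1−p*)/p* = 0.084×0.78600/0.21400 = 0.30852.
New p* = m/(m+e) = 0.11088/(0.11088+0.30852) = 0.26438.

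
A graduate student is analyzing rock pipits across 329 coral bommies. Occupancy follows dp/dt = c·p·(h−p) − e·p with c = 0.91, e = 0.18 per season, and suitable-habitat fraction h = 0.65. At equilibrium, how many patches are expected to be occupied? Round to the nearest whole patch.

149

p* = h − e/c = 0.65 − 0.1978 = 0.4522.
Expected occupied patches = N × p* = 329 × 0.4522 = 148.77 ≈ 149.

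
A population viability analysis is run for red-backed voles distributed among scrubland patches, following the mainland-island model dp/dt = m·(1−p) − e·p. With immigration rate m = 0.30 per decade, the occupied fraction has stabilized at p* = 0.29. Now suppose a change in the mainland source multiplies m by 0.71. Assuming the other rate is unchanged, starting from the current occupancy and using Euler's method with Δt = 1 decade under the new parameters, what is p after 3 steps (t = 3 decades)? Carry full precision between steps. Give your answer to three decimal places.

0.225

Balance m(1−p*) = e·p* gives e = m(1−p*)/p* = 0.30×0.71000/0.29000 = 0.73448.
Starting from p₀ = 0.29000; update p ← p + (dp/dt)·Δt with the new parameters.
t = 1: p = 0.29000 + (-0.06177) = 0.22823
t = 2: p = 0.22823 + (-0.00324) = 0.22499
t = 3: p = 0.22499 + (-0.00017) = 0.22482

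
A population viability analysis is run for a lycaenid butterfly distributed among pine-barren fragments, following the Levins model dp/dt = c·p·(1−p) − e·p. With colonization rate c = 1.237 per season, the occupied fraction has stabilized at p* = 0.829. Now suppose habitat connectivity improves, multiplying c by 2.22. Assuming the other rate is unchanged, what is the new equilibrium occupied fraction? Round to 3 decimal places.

Balance c(1−p*) = e gives e = 1.237×(1 − 0.82900) = 0.21153.
New p* = 1 − e/c = 1 − 0.21153/2.74614 = 0.92297.

0.923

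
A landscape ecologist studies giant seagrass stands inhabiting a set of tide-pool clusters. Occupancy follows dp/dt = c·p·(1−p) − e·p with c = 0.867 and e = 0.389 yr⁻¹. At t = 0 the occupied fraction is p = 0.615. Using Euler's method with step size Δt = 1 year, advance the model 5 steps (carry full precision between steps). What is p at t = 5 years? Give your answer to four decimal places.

Update rule: p ← p + [c·p·(1−p) − e·p]·Δt with Δt = 1.
step 1: Δp = -0.03395, p = 0.58105
step 2: Δp = -0.01497, p = 0.56608
step 3: Δp = -0.00724, p = 0.55884
step 4: Δp = -0.00364, p = 0.55520
step 5: Δp = -0.00186, p = 0.55333

0.5533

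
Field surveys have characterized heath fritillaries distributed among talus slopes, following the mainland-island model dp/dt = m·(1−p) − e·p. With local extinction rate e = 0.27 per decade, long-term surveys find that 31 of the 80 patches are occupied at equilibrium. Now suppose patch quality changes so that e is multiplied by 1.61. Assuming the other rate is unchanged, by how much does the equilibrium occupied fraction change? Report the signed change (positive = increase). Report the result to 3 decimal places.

Observed p* = 31/80 = 0.38750.
Balance m(1−p*) = e·p* gives m = e·p*/(1−p*) = 0.27×0.38750/0.61250 = 0.17082.
New p* = m/(m+e) = 0.17082/(0.17082+0.43470) = 0.28210.
Δp* = 0.28210 − 0.38750 = -0.10540.

-0.105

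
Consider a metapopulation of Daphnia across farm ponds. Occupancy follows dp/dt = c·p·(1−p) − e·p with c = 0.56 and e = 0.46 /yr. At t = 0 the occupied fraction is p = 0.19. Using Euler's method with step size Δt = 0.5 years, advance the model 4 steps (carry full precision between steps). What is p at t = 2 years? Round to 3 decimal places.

0.188

Update rule: p ← p + [c·p·(1−p) − e·p]·Δt with Δt = 0.5.
step 1: Δp = -0.00061, p = 0.18939
step 2: Δp = -0.00057, p = 0.18882
step 3: Δp = -0.00054, p = 0.18828
step 4: Δp = -0.00051, p = 0.18776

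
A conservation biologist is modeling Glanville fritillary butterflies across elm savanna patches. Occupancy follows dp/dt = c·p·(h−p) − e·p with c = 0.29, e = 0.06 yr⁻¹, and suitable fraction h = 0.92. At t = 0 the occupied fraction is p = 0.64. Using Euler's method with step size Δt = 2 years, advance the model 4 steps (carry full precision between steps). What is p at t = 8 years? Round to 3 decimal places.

0.703

Update rule: p ← p + [c·p·(h−p) − e·p]·Δt with Δt = 2.
step 1: Δp = +0.02714, p = 0.66714
step 2: Δp = +0.01779, p = 0.68492
step 3: Δp = +0.01119, p = 0.69612
step 4: Δp = +0.00686, p = 0.70298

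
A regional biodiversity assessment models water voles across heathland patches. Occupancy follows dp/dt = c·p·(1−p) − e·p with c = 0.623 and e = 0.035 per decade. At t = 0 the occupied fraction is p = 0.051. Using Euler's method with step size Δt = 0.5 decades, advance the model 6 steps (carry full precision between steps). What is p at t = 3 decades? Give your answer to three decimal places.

Update rule: p ← p + [c·p·(1−p) − e·p]·Δt with Δt = 0.5.
  1  |  dp/dt·Δt = +0.014184  |  p_1 = 0.065184
  2  |  dp/dt·Δt = +0.017840  |  p_2 = 0.083024
  3  |  dp/dt·Δt = +0.022262  |  p_3 = 0.105286
  4  |  dp/dt·Δt = +0.027501  |  p_4 = 0.132787
  5  |  dp/dt·Δt = +0.033547  |  p_5 = 0.166334
  6  |  dp/dt·Δt = +0.040284  |  p_6 = 0.206618

0.207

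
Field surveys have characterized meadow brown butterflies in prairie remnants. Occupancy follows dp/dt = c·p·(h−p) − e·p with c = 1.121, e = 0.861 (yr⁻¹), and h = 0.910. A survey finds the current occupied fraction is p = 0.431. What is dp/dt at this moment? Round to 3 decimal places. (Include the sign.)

Colonization term: c·p·(h−p) = 1.121×0.431×0.4790 = 0.23143.
Extinction term: e·p = 0.37109.
dp/dt = 0.23143 − 0.37109 = -0.13966.

-0.140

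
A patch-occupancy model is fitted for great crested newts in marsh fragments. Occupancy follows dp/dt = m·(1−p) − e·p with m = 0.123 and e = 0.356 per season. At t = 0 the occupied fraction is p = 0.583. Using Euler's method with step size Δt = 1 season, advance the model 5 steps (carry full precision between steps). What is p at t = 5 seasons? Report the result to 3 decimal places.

0.269

Update rule: p ← p + [m·(1−p) − e·p]·Δt with Δt = 1.
step 1: Δp = -0.15626, p = 0.42674
step 2: Δp = -0.08141, p = 0.34533
step 3: Δp = -0.04241, p = 0.30292
step 4: Δp = -0.02210, p = 0.28082
step 5: Δp = -0.01151, p = 0.26931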